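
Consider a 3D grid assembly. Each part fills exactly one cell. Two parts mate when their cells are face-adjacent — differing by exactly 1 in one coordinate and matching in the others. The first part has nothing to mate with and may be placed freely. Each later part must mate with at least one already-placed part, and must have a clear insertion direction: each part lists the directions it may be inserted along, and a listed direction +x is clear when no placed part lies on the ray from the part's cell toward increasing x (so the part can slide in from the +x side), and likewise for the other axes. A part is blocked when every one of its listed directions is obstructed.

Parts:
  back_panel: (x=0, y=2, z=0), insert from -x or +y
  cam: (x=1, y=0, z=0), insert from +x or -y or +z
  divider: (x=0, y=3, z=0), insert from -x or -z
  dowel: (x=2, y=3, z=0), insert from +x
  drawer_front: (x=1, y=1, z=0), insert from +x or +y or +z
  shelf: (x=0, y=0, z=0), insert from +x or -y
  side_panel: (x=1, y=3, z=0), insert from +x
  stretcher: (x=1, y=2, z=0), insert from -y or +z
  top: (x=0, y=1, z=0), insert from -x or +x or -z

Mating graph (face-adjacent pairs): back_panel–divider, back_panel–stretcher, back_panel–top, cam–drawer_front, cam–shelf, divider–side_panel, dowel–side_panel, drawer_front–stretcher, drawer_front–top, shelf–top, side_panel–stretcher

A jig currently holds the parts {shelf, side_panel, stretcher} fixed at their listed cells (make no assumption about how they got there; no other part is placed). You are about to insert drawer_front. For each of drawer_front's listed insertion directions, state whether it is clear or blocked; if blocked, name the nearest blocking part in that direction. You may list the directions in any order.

+x: clear; +y: blocked by stretcher; +z: clear

+x: ray from drawer_front(1, 1, 0) has no placed part ⇒ clear
+y: nearest on ray is stretcher@(1, 2, 0) ⇒ blocked
+z: ray from drawer_front(1, 1, 0) has no placed part ⇒ clear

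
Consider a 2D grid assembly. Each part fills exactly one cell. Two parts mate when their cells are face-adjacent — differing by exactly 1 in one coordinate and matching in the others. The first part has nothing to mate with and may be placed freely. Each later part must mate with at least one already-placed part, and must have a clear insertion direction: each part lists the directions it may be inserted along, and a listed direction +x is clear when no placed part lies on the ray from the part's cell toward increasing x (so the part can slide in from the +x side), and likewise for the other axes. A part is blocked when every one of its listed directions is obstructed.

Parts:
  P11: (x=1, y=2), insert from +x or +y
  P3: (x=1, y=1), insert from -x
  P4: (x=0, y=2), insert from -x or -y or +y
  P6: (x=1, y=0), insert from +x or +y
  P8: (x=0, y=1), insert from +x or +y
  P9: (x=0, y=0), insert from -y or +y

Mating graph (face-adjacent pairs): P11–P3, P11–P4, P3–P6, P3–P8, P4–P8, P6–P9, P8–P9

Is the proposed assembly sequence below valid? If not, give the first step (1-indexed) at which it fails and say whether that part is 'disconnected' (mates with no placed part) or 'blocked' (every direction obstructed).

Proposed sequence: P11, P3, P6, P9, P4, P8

Invalid at step 6 (blocked)

1. P11@(1, 2) [+x clear] — {P11}
2. P3@(1, 1) [-x clear] — {P11, P3}
3. P6@(1, 0) [+x clear] — {P11, P3, P6}
4. P9@(0, 0) [-y clear] — {P11, P3, P6, P9}
5. P4@(0, 2) [-x clear] — {P11, P3, P4, P6, P9}
6. P8@(0, 1) — +x/+y all obstructed ⇒ blocked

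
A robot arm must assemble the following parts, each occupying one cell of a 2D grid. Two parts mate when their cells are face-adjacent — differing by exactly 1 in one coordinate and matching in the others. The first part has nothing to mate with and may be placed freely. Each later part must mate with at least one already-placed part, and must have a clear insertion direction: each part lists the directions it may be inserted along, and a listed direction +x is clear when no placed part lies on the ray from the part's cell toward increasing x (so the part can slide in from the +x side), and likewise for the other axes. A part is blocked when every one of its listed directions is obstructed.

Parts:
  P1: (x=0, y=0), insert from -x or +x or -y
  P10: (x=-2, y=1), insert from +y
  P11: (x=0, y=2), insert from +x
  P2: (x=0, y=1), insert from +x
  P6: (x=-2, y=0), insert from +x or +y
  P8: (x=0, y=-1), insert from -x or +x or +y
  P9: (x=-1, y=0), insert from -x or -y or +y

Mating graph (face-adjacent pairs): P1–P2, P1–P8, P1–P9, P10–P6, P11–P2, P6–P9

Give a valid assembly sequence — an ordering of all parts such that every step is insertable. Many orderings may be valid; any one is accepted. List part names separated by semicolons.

P6; P9; P1; P2; P8; P10; P11

1. P6@(-2, 0) [+x clear] — {P6}
2. P9@(-1, 0) [-y clear] — {P6, P9}
3. P1@(0, 0) [+x clear] — {P1, P6, P9}
4. P2@(0, 1) [+x clear] — {P1, P2, P6, P9}
5. P8@(0, -1) [-x clear] — {P1, P2, P6, P8, P9}
6. P10@(-2, 1) [+y clear] — {P1, P10, P2, P6, P8, P9}
7. P11@(0, 2) [+x clear] — {P1, P10, P11, P2, P6, P8, P9}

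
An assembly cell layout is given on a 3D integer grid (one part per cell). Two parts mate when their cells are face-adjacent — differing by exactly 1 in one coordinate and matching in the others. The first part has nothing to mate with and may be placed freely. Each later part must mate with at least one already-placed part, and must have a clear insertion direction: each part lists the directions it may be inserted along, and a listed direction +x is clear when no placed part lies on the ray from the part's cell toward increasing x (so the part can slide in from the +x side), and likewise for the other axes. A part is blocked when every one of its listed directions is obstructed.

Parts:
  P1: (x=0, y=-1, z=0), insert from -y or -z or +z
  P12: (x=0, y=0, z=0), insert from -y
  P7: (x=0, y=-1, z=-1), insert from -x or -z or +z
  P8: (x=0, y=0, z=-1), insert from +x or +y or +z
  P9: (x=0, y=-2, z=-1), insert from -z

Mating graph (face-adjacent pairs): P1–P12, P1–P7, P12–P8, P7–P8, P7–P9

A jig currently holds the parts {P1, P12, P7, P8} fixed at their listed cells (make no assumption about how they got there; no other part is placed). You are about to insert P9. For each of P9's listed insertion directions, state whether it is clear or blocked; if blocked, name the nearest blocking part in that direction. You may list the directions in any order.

-z: ray from P9(0, -2, -1) has no placed part ⇒ clear

-z: clear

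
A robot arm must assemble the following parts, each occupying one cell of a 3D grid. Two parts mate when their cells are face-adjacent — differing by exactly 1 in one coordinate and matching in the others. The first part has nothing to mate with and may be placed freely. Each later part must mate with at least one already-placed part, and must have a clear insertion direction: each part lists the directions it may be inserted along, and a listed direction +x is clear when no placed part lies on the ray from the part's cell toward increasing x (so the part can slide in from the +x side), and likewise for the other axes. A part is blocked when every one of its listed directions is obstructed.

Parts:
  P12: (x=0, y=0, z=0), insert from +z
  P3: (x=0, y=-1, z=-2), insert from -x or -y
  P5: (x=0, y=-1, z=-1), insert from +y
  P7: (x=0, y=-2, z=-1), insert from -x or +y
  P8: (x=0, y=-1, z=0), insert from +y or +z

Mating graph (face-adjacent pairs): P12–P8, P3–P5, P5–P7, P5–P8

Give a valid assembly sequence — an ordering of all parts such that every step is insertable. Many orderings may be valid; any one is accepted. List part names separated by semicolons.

1. P5@(0, -1, -1) [+y clear] — {P5}
2. P3@(0, -1, -2) [-x clear] — {P3, P5}
3. P8@(0, -1, 0) [+y clear] — {P3, P5, P8}
4. P7@(0, -2, -1) [-x clear] — {P3, P5, P7, P8}
5. P12@(0, 0, 0) [+z clear] — {P12, P3, P5, P7, P8}

P5; P3; P8; P7; P12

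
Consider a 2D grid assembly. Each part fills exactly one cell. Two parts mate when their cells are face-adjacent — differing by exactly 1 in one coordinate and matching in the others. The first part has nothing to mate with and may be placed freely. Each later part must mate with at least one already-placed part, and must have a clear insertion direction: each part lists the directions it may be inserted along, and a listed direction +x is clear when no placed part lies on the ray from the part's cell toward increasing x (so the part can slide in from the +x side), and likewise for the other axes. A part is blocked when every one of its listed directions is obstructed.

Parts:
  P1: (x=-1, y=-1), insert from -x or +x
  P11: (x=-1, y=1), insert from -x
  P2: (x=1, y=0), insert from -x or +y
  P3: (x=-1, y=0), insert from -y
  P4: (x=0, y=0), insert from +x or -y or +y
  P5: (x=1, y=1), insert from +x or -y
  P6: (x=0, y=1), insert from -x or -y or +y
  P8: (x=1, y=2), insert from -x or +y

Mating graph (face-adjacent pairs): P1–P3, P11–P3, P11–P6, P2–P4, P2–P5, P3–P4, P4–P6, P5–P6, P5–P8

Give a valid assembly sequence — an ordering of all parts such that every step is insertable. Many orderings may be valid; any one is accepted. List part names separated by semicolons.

1. P3@(-1, 0) [-y clear] — {P3}
2. P4@(0, 0) [+x clear] — {P3, P4}
3. P6@(0, 1) [-x clear] — {P3, P4, P6}
4. P2@(1, 0) [+y clear] — {P2, P3, P4, P6}
5. P5@(1, 1) [+x clear] — {P2, P3, P4, P5, P6}
6. P8@(1, 2) [-x clear] — {P2, P3, P4, P5, P6, P8}
7. P1@(-1, -1) [-x clear] — {P1, P2, P3, P4, P5, P6, P8}
8. P11@(-1, 1) [-x clear] — {P1, P11, P2, P3, P4, P5, P6, P8}

P3; P4; P6; P2; P5; P8; P1; P11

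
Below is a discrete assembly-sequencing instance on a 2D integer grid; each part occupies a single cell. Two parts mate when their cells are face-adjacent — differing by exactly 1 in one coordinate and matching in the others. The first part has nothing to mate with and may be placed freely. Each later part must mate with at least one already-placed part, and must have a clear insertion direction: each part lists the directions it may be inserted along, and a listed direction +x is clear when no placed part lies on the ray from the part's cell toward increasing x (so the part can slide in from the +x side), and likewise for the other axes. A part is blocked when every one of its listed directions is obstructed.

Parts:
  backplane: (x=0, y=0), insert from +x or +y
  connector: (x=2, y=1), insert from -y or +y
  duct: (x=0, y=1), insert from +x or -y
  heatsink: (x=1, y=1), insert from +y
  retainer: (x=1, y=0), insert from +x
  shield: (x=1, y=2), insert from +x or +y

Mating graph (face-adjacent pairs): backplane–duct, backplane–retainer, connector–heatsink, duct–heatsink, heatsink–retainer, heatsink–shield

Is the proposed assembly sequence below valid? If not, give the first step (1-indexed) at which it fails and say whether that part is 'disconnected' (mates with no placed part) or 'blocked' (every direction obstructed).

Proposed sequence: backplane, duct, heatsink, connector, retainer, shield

1. backplane@(0, 0) [+x clear] — {backplane}
2. duct@(0, 1) [+x clear] — {backplane, duct}
3. heatsink@(1, 1) [+y clear] — {backplane, duct, heatsink}
4. connector@(2, 1) [-y clear] — {backplane, connector, duct, heatsink}
5. retainer@(1, 0) [+x clear] — {backplane, connector, duct, heatsink, retainer}
6. shield@(1, 2) [+x clear] — {backplane, connector, duct, heatsink, retainer, shield}

Valid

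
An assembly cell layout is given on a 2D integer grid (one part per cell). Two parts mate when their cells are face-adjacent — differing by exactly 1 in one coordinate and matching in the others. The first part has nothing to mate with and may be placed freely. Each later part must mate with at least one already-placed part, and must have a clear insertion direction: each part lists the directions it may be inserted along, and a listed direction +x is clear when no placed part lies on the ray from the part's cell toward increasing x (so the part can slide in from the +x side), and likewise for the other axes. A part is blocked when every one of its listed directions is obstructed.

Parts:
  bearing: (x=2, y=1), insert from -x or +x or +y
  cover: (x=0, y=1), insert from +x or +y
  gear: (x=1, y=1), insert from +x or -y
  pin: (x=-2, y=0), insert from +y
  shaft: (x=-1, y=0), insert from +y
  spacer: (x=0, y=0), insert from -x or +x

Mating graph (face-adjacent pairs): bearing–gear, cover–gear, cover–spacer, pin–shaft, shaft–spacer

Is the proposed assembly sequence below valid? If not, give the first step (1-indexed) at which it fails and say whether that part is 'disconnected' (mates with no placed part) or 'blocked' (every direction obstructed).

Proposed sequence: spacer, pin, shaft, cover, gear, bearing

Invalid at step 2 (disconnected)

1. spacer@(0, 0) [-x clear] — {spacer}
2. pin@(-2, 0) — no placed neighbour ⇒ disconnected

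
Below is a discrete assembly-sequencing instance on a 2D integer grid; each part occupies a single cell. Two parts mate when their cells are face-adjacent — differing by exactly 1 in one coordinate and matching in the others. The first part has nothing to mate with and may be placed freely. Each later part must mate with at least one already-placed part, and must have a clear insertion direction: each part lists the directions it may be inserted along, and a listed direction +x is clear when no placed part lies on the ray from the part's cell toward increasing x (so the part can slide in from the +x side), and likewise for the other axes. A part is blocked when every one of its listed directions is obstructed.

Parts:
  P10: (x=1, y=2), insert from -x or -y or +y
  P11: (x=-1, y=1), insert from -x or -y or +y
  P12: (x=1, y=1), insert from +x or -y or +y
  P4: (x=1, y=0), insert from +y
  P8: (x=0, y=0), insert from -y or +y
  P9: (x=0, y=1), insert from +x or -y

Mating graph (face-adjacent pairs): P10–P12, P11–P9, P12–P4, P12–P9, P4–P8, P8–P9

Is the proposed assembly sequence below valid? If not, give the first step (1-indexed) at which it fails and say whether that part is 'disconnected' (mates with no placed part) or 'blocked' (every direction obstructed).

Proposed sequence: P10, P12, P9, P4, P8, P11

1. P10@(1, 2) [-x clear] — {P10}
2. P12@(1, 1) [+x clear] — {P10, P12}
3. P9@(0, 1) [-y clear] — {P10, P12, P9}
4. P4@(1, 0) — +y all obstructed ⇒ blocked

Invalid at step 4 (blocked)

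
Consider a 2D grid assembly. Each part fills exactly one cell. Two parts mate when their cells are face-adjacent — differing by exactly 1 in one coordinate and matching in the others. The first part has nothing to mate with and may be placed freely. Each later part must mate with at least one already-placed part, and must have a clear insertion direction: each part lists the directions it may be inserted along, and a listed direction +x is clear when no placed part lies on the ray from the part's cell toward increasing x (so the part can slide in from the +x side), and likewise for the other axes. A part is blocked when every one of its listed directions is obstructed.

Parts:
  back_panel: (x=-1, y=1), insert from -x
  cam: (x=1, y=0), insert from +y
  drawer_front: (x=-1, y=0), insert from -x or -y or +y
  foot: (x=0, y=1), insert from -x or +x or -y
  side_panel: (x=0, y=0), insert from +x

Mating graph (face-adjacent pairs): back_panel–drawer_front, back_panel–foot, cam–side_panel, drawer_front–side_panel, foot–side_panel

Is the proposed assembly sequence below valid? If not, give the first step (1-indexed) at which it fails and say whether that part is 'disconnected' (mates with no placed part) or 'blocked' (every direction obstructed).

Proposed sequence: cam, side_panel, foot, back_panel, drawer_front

Invalid at step 2 (blocked)

1. cam@(1, 0) [+y clear] — {cam}
2. side_panel@(0, 0) — +x all obstructed ⇒ blocked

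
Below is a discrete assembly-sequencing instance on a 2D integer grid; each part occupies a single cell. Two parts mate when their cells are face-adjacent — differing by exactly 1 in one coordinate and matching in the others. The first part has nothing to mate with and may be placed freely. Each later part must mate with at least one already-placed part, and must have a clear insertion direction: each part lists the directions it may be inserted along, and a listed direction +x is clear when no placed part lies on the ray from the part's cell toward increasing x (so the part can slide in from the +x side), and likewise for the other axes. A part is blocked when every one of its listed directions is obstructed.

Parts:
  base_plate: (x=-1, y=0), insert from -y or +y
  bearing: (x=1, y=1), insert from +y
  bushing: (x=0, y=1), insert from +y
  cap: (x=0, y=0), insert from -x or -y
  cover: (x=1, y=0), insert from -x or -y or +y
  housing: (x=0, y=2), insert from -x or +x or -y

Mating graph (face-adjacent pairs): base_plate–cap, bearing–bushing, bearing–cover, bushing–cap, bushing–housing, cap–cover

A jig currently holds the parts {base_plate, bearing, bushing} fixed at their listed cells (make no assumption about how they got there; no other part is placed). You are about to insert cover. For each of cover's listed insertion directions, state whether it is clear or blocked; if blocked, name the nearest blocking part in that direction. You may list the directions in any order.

-x: nearest on ray is base_plate@(-1, 0) ⇒ blocked
-y: ray from cover(1, 0) has no placed part ⇒ clear
+y: nearest on ray is bearing@(1, 1) ⇒ blocked

+y: blocked by bearing; -x: blocked by base_plate; -y: clear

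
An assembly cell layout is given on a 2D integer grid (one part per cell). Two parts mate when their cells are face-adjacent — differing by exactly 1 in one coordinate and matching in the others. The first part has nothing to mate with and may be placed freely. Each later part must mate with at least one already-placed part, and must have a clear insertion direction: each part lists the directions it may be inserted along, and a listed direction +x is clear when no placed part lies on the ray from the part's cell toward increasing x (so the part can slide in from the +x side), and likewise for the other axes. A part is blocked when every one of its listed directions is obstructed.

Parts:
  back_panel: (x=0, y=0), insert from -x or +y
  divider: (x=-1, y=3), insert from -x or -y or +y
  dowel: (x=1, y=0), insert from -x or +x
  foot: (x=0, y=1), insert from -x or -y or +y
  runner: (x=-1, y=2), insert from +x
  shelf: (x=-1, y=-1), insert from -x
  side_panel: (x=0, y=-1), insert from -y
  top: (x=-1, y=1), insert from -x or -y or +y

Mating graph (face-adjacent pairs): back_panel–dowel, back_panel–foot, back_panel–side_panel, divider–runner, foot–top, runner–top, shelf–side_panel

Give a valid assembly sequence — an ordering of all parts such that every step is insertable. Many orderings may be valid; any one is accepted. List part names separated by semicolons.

1. divider@(-1, 3) [-x clear] — {divider}
2. runner@(-1, 2) [+x clear] — {divider, runner}
3. top@(-1, 1) [-x clear] — {divider, runner, top}
4. foot@(0, 1) [-y clear] — {divider, foot, runner, top}
5. back_panel@(0, 0) [-x clear] — {back_panel, divider, foot, runner, top}
6. side_panel@(0, -1) [-y clear] — {back_panel, divider, foot, runner, side_panel, top}
7. shelf@(-1, -1) [-x clear] — {back_panel, divider, foot, runner, shelf, side_panel, top}
8. dowel@(1, 0) [+x clear] — {back_panel, divider, dowel, foot, runner, shelf, side_panel, top}

divider; runner; top; foot; back_panel; side_panel; shelf; dowel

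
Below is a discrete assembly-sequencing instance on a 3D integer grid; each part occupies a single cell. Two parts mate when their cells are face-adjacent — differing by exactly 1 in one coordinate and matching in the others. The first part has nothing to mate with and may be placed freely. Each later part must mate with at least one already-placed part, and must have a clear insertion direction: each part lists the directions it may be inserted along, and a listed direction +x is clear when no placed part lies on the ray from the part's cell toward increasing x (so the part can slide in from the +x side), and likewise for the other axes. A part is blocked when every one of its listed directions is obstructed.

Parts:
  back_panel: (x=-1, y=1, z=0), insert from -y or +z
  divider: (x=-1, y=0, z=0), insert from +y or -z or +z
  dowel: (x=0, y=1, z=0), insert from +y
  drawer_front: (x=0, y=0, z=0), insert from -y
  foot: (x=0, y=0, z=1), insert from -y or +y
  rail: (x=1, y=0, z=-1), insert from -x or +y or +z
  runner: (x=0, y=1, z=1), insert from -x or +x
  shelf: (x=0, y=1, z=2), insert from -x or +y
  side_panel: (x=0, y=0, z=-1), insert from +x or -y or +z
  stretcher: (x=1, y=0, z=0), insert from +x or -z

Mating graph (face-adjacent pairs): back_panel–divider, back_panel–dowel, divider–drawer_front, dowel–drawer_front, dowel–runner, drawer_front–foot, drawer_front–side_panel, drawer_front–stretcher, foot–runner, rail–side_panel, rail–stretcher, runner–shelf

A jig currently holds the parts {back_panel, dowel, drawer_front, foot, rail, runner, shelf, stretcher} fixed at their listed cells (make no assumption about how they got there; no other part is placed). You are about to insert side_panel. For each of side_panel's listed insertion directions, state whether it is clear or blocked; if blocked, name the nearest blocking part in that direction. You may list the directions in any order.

+x: nearest on ray is rail@(1, 0, -1) ⇒ blocked
-y: ray from side_panel(0, 0, -1) has no placed part ⇒ clear
+z: nearest on ray is drawer_front@(0, 0, 0) ⇒ blocked

+x: blocked by rail; +z: blocked by drawer_front; -y: clear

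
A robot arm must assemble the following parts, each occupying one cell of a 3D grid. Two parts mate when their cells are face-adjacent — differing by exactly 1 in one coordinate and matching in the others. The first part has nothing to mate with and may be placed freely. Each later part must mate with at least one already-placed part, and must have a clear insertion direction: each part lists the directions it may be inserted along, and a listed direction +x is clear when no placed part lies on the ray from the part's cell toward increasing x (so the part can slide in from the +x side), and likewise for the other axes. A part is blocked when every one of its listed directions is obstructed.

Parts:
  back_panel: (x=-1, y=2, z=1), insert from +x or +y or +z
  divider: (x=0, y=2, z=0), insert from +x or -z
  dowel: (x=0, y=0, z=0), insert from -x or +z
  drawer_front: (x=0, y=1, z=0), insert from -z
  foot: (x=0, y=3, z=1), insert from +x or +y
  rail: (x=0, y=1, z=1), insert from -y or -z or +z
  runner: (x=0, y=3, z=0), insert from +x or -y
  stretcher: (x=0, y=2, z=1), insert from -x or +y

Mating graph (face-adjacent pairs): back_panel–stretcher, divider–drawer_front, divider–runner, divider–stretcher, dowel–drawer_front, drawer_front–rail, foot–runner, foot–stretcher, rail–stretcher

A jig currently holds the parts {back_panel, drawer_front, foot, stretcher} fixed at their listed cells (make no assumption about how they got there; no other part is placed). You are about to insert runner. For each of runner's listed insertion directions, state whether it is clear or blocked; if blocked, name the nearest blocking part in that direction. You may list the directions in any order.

+x: clear; -y: blocked by drawer_front

+x: ray from runner(0, 3, 0) has no placed part ⇒ clear
-y: nearest on ray is drawer_front@(0, 1, 0) ⇒ blocked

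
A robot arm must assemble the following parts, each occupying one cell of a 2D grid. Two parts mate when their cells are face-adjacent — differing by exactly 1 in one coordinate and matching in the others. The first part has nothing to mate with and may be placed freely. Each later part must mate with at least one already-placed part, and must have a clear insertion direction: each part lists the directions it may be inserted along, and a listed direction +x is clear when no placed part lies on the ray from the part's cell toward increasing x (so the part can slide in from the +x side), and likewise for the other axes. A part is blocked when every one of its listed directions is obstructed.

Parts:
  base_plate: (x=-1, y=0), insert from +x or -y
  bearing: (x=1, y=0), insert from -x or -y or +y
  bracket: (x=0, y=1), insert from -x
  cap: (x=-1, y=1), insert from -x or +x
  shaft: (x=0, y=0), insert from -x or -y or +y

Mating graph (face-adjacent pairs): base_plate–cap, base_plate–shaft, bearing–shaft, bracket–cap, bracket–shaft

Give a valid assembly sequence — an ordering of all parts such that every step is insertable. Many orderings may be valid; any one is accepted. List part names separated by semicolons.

1. bearing@(1, 0) [-x clear] — {bearing}
2. shaft@(0, 0) [-x clear] — {bearing, shaft}
3. base_plate@(-1, 0) [-y clear] — {base_plate, bearing, shaft}
4. bracket@(0, 1) [-x clear] — {base_plate, bearing, bracket, shaft}
5. cap@(-1, 1) [-x clear] — {base_plate, bearing, bracket, cap, shaft}

bearing; shaft; base_plate; bracket; cap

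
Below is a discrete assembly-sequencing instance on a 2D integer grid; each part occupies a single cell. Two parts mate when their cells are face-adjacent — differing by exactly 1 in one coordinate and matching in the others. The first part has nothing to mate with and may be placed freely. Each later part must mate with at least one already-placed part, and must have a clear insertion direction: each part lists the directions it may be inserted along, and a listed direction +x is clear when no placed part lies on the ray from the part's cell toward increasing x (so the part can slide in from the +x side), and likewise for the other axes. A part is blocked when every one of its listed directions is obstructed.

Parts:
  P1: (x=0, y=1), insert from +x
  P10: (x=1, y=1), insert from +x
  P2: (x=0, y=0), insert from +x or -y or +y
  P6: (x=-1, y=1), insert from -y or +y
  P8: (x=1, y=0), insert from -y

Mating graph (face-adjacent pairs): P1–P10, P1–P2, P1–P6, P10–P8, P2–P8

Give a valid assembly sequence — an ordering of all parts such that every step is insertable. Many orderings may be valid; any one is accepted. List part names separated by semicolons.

P6; P1; P2; P10; P8

1. P6@(-1, 1) [-y clear] — {P6}
2. P1@(0, 1) [+x clear] — {P1, P6}
3. P2@(0, 0) [+x clear] — {P1, P2, P6}
4. P10@(1, 1) [+x clear] — {P1, P10, P2, P6}
5. P8@(1, 0) [-y clear] — {P1, P10, P2, P6, P8}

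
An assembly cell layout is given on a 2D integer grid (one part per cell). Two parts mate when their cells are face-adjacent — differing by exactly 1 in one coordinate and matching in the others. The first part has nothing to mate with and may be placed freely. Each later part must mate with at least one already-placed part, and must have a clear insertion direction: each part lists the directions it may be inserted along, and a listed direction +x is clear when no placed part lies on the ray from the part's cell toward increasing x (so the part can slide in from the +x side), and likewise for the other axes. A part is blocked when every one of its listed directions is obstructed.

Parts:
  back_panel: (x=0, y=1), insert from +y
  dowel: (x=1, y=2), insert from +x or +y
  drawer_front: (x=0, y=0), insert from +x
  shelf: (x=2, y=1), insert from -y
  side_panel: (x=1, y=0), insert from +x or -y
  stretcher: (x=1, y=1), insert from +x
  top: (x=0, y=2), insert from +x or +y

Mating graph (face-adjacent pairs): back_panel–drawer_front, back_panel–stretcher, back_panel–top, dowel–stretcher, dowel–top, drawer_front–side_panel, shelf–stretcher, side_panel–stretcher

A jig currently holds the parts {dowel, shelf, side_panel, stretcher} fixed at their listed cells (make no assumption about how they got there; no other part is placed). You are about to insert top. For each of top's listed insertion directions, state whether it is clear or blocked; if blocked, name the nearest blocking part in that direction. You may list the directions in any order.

+x: blocked by dowel; +y: clear

+x: nearest on ray is dowel@(1, 2) ⇒ blocked
+y: ray from top(0, 2) has no placed part ⇒ clear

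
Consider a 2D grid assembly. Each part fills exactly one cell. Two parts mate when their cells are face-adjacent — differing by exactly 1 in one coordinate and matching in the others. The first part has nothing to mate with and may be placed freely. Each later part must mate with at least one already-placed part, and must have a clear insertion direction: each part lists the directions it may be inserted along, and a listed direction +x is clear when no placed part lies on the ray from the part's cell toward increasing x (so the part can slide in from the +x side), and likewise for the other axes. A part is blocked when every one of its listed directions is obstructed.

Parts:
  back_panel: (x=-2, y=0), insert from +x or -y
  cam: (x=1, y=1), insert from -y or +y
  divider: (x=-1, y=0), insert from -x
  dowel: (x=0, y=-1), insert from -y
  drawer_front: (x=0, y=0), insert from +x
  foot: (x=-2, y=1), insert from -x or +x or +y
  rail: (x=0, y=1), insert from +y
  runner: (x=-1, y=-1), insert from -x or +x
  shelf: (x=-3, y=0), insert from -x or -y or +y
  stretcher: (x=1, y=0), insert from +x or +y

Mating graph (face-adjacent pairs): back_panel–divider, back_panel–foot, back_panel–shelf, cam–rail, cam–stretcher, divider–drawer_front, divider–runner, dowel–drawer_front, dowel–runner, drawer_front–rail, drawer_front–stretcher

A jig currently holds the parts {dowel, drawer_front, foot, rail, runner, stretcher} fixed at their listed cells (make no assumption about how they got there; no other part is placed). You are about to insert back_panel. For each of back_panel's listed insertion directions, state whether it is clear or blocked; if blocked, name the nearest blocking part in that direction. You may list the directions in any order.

+x: nearest on ray is drawer_front@(0, 0) ⇒ blocked
-y: ray from back_panel(-2, 0) has no placed part ⇒ clear

+x: blocked by drawer_front; -y: clear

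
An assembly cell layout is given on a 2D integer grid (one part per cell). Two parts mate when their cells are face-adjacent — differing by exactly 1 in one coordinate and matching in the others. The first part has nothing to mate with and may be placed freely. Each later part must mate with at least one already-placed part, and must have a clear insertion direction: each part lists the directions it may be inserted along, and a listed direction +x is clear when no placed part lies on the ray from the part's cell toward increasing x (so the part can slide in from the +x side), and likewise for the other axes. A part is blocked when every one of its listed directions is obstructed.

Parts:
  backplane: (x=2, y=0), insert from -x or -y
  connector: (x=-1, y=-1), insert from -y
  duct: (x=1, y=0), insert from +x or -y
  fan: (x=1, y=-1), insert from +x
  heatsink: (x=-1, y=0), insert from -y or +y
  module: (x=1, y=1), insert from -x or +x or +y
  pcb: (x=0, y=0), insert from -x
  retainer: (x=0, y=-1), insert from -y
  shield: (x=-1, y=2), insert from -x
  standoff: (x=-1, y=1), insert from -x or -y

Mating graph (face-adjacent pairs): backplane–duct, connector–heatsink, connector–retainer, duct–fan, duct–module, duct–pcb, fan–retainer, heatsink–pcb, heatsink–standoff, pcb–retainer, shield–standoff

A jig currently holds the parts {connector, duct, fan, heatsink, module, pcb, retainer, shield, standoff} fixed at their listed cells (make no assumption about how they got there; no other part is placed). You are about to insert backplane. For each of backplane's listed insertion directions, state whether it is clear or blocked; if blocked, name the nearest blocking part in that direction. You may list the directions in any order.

-x: blocked by duct; -y: clear

-x: nearest on ray is duct@(1, 0) ⇒ blocked
-y: ray from backplane(2, 0) has no placed part ⇒ clear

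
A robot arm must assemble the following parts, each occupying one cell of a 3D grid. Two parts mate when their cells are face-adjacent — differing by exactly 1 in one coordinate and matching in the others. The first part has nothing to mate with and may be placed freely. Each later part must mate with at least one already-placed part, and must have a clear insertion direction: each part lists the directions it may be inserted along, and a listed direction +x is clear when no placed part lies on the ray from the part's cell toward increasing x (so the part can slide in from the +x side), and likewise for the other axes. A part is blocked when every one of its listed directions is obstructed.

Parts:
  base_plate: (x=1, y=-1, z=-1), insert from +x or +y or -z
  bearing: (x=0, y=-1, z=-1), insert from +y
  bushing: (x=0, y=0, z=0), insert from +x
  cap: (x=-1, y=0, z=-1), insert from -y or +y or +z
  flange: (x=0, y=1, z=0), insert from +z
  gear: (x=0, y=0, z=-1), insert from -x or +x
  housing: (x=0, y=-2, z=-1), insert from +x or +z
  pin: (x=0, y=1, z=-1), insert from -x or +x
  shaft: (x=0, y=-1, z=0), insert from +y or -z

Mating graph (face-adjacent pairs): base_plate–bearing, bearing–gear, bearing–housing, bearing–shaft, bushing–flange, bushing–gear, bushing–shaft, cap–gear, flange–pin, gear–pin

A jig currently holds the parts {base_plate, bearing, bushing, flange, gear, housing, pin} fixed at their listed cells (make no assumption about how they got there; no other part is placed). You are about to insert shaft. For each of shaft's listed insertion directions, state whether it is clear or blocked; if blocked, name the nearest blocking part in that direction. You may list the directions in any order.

+y: nearest on ray is bushing@(0, 0, 0) ⇒ blocked
-z: nearest on ray is bearing@(0, -1, -1) ⇒ blocked

+y: blocked by bushing; -z: blocked by bearing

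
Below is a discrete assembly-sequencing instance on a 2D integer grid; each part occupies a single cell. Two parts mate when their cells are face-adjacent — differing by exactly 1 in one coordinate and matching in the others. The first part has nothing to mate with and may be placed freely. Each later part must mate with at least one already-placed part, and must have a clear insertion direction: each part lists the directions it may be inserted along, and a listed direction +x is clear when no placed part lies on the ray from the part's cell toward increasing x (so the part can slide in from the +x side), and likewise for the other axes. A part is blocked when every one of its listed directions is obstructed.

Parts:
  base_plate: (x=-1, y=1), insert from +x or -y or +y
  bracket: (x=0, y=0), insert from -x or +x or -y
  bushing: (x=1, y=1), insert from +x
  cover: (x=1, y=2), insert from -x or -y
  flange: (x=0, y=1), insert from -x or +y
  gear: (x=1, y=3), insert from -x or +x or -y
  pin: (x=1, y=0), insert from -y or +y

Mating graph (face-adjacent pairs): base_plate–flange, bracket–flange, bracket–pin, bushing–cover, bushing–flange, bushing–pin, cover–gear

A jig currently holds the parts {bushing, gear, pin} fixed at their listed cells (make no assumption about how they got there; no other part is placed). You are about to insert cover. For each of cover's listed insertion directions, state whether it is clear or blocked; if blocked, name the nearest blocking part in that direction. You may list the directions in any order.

-x: ray from cover(1, 2) has no placed part ⇒ clear
-y: nearest on ray is bushing@(1, 1) ⇒ blocked

-x: clear; -y: blocked by bushing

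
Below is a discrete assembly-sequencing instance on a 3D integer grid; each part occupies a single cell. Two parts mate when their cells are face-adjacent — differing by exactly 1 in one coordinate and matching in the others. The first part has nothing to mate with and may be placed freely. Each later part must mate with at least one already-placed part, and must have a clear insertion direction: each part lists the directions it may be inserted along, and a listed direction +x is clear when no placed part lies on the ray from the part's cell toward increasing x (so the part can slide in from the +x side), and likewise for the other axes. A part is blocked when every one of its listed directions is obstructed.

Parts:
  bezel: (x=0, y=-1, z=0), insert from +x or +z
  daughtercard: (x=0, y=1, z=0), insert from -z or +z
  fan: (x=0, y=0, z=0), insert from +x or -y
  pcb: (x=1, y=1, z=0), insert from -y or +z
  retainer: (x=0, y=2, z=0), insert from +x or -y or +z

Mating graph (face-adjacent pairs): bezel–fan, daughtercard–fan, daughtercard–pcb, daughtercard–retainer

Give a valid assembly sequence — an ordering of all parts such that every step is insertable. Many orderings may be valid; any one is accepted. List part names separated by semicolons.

daughtercard; pcb; retainer; fan; bezel

1. daughtercard@(0, 1, 0) [-z clear] — {daughtercard}
2. pcb@(1, 1, 0) [-y clear] — {daughtercard, pcb}
3. retainer@(0, 2, 0) [+x clear] — {daughtercard, pcb, retainer}
4. fan@(0, 0, 0) [+x clear] — {daughtercard, fan, pcb, retainer}
5. bezel@(0, -1, 0) [+x clear] — {bezel, daughtercard, fan, pcb, retainer}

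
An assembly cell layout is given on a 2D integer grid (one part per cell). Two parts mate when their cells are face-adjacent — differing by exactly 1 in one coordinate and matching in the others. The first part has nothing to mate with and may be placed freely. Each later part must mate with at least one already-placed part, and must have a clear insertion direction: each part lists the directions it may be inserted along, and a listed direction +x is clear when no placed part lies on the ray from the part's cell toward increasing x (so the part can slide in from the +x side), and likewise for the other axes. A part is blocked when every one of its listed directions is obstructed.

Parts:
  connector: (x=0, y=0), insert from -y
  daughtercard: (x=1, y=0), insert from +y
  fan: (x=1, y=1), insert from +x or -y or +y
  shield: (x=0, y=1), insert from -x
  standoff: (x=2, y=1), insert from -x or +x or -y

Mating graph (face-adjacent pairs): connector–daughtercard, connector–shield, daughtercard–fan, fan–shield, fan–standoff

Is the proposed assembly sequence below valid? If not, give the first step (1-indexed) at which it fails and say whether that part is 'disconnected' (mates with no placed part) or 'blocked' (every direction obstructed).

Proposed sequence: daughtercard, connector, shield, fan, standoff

1. daughtercard@(1, 0) [+y clear] — {daughtercard}
2. connector@(0, 0) [-y clear] — {connector, daughtercard}
3. shield@(0, 1) [-x clear] — {connector, daughtercard, shield}
4. fan@(1, 1) [+x clear] — {connector, daughtercard, fan, shield}
5. standoff@(2, 1) [+x clear] — {connector, daughtercard, fan, shield, standoff}

Valid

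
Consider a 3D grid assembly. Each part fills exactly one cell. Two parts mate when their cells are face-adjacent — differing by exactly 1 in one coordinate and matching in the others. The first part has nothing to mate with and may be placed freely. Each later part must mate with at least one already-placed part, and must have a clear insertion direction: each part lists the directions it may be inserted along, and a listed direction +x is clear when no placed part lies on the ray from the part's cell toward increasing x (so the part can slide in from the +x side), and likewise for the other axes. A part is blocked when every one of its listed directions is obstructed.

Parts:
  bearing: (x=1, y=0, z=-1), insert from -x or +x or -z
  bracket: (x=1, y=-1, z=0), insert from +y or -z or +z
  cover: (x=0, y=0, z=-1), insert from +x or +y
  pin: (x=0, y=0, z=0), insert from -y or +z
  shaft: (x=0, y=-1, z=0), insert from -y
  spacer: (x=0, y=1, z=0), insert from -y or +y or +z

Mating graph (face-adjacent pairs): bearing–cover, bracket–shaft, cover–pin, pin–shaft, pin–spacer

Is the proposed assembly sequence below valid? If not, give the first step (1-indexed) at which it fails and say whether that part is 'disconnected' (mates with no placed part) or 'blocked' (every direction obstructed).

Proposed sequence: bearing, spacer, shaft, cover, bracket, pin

1. bearing@(1, 0, -1) [-x clear] — {bearing}
2. spacer@(0, 1, 0) — no placed neighbour ⇒ disconnected

Invalid at step 2 (disconnected)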